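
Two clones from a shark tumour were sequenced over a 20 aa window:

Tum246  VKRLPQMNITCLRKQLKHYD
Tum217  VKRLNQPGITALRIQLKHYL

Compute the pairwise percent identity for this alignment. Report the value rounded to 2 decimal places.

Mismatches occur at site 5 (P/N), site 7 (M/P), site 8 (N/G), site 11 (C/A), site 14 (K/I), site 20 (D/L).
14 of the 20 sites match, so the percent identity is 14/20 × 100 = 70.00%.

70.00%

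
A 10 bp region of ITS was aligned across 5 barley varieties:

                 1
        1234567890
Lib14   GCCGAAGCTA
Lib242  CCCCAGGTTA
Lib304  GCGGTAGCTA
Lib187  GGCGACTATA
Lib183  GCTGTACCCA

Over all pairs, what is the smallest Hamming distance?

Pairwise Hamming distances:
  Lib14 vs Lib242: 4
  Lib14 vs Lib304: 2
  Lib14 vs Lib187: 4
  Lib14 vs Lib183: 4
  Lib242 vs Lib304: 6
  Lib242 vs Lib187: 6
  Lib242 vs Lib183: 8
  Lib304 vs Lib187: 6
  Lib304 vs Lib183: 3
  Lib187 vs Lib183: 7
The smallest is 2, between Lib14 and Lib304.

2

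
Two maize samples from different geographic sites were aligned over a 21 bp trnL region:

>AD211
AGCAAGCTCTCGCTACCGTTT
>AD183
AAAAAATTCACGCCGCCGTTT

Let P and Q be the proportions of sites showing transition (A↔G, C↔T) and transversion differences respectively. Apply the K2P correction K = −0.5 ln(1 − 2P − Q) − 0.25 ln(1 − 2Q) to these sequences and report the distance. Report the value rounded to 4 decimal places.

0.4765

The sequences differ at positions 2 (G/A, transition), 3 (C/A, transversion), 6 (G/A, transition), 7 (C/T, transition), 10 (T/A, transversion), 14 (T/C, transition), 15 (A/G, transition).
Of the 7 differences, 5 transitions and 2 transversions over 21 sites: P = 5/21 = 0.238095, Q = 2/21 = 0.095238.
d = −0.5·ln(0.428572) − 0.25·ln(0.809524) = −0.5·(-0.847297) − 0.25·(-0.211309) = 0.4765.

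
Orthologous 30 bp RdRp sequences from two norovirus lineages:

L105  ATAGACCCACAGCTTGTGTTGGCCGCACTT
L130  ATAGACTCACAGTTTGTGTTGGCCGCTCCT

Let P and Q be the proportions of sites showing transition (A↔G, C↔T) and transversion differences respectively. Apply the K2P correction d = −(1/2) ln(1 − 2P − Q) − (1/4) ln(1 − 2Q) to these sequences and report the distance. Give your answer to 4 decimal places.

The sequences differ at positions 7 (C/T, transition), 13 (C/T, transition), 27 (A/T, transversion), 29 (T/C, transition).
Of the 4 differences, 3 transitions and 1 transversion over 30 sites: P = 3/30 = 0.100000, Q = 1/30 = 0.033333.
d = −0.5·ln(0.766667) − 0.25·ln(0.933334) = −0.5·(-0.265703) − 0.25·(-0.068992) = 0.1501.

0.1501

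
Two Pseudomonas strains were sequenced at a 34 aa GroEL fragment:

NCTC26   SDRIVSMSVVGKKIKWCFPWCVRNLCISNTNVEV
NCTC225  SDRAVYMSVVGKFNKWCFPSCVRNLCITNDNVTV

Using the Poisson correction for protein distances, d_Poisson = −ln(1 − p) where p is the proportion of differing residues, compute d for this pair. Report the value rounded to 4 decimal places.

0.2683

Mismatches occur at site 4 (I↔A), site 6 (S↔Y), site 13 (K↔F), site 14 (I↔N), site 20 (W↔S), site 28 (S↔T), site 30 (T↔D), site 33 (E↔T).
p = 8/34 = 0.235294.
d = −ln(1 − 0.235294) = −ln(0.764706) = 0.2683.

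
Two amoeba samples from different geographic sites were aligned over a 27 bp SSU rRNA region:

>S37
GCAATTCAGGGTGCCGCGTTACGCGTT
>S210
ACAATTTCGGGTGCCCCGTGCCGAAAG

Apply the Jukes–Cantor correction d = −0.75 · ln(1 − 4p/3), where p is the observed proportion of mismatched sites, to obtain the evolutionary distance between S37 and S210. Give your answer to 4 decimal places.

0.5107

Differing sites — 1:G/A; 7:C/T; 8:A/C; 16:G/C; 20:T/G; 21:A/C; 24:C/A; 25:G/A; 26:T/A; 27:T/G.
p = 10/27 = 0.370370.
d = −0.75 · ln(1 − (4/3)·0.370370) = −0.75 · ln(0.506173) = −0.75 · (-0.680877) = 0.5107.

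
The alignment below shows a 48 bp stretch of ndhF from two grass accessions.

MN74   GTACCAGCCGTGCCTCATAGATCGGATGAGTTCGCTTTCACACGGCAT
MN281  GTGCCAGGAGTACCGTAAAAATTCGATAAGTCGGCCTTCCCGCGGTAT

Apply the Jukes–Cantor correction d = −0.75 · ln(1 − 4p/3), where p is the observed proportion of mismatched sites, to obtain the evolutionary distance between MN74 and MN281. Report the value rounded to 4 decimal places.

The sequences differ at positions 3 (A/G), 8 (C/G), 9 (C/A), 12 (G/A), 15 (T/G), 16 (C/T), 18 (T/A), 20 (G/A), 23 (C/T), 24 (G/C), 28 (G/A), 32 (T/C), 33 (C/G), 36 (T/C), 40 (A/C), 42 (A/G), 46 (C/T).
p = 17/48 = 0.354167.
d = −0.75 · ln(1 − (4/3)·0.354167) = −0.75 · ln(0.527777) = −0.75 · (-0.639081) = 0.4793.

0.4793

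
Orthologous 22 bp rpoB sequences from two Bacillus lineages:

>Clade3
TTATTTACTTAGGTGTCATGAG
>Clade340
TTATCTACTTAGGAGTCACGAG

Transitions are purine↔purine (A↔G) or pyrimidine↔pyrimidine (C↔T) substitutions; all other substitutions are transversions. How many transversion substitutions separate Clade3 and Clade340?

1

The sequences differ at positions 5 (T/C, transition), 14 (T/A, transversion), 19 (T/C, transition).
Of the 3 differences, 2 transitions and 1 transversion, so the answer is 1.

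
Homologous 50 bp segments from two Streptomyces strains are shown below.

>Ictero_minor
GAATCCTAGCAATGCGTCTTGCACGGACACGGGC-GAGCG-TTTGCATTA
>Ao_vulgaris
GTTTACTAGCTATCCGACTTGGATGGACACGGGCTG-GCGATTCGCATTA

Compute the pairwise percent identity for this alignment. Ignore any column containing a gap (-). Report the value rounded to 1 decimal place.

Excluding the 3 gap columns leaves 47 comparable sites.
Mismatches occur at site 2 (A↔T), site 3 (A↔T), site 5 (C↔A), site 11 (A↔T), site 14 (G↔C), site 17 (T↔A), site 22 (C↔G), site 24 (C↔T), site 44 (T↔C).
38 of the 47 comparable sites match, so the percent identity is 38/47 × 100 = 80.9%.

80.9%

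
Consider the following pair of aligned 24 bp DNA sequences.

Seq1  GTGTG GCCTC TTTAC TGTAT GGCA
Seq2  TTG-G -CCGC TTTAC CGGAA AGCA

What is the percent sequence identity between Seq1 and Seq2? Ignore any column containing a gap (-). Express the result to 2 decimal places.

72.73%

Excluding the 2 gap columns leaves 22 comparable sites.
Mismatches occur at site 1 (G↔T), site 9 (T↔G), site 16 (T↔C), site 18 (T↔G), site 20 (T↔A), site 21 (G↔A).
16 of the 22 comparable sites match, so the percent identity is 16/22 × 100 = 72.73%.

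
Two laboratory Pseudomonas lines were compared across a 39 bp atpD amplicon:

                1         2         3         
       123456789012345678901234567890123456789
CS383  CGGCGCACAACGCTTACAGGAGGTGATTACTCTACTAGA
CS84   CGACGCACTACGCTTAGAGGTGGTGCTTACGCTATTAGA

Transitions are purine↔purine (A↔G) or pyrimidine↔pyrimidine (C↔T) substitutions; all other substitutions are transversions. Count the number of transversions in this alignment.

Differing sites — 3:G/A (Ti); 9:A/T (Tv); 17:C/G (Tv); 21:A/T (Tv); 26:A/C (Tv); 31:T/G (Tv); 35:C/T (Ti).
Of the 7 differences, 2 transitions and 5 transversions, so the answer is 5.

5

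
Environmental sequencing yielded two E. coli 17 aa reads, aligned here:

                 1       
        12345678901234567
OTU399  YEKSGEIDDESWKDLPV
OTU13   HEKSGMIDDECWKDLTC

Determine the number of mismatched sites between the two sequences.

The sequences differ at positions 1 (Y/H), 6 (E/M), 11 (S/C), 16 (P/T), 17 (V/C).
That gives 5 mismatches out of 17 aligned sites, so the Hamming distance is 5.

5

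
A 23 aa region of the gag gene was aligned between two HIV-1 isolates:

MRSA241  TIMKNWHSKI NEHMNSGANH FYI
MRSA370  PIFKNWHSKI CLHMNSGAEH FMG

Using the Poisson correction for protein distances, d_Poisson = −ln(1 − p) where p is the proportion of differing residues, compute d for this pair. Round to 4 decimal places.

Differing sites — 1:T/P; 3:M/F; 11:N/C; 12:E/L; 19:N/E; 22:Y/M; 23:I/G.
p = 7/23 = 0.304348.
d = −ln(1 − 0.304348) = −ln(0.695652) = 0.3629.

0.3629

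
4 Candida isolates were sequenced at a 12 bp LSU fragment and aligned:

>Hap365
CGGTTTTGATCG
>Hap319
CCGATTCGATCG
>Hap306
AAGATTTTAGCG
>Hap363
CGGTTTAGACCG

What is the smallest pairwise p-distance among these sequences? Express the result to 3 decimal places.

Pairwise Hamming distances:
  Hap365 vs Hap319: 3
  Hap365 vs Hap306: 5
  Hap365 vs Hap363: 2
  Hap319 vs Hap306: 5
  Hap319 vs Hap363: 4
  Hap306 vs Hap363: 6
The smallest is 2 mismatches, between Hap365 and Hap363; p = 2/12 = 0.167.

0.167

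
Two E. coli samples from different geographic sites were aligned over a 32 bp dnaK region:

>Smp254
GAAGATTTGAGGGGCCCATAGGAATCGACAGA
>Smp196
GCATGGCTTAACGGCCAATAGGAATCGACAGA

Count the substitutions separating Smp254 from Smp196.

Differing sites — 2:A/C; 4:G/T; 5:A/G; 6:T/G; 7:T/C; 9:G/T; 11:G/A; 12:G/C; 17:C/A.
That gives 9 mismatches out of 32 aligned sites, so the Hamming distance is 9.

9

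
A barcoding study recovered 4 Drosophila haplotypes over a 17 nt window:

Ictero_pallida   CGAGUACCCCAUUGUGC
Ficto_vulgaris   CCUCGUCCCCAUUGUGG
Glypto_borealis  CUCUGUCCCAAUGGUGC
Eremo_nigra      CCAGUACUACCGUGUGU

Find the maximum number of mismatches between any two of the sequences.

Pairwise Hamming distances:
  Ictero_pallida vs Ficto_vulgaris: 6
  Ictero_pallida vs Glypto_borealis: 7
  Ictero_pallida vs Eremo_nigra: 6
  Ficto_vulgaris vs Glypto_borealis: 6
  Ficto_vulgaris vs Eremo_nigra: 9
  Glypto_borealis vs Eremo_nigra: 12
The largest is 12, between Glypto_borealis and Eremo_nigra.

12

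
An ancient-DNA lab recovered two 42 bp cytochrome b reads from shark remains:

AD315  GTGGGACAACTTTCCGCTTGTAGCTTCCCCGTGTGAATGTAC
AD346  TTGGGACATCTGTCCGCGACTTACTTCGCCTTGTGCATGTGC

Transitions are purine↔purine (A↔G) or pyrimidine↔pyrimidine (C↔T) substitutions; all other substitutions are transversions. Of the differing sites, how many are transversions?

Differing sites — 1:G/T (Tv); 9:A/T (Tv); 12:T/G (Tv); 18:T/G (Tv); 19:T/A (Tv); 20:G/C (Tv); 22:A/T (Tv); 23:G/A (Ti); 28:C/G (Tv); 31:G/T (Tv); 36:A/C (Tv); 41:A/G (Ti).
Of the 12 differences, 2 transitions and 10 transversions, so the answer is 10.

10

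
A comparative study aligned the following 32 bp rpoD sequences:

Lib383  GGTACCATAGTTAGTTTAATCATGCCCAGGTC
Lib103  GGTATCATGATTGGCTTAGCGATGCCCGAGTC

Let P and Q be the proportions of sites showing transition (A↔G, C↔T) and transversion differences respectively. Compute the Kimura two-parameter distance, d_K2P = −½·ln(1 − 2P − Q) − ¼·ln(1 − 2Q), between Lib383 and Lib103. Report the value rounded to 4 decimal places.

0.4665

Differing sites — 5:C/T (Ti); 9:A/G (Ti); 10:G/A (Ti); 13:A/G (Ti); 15:T/C (Ti); 19:A/G (Ti); 20:T/C (Ti); 21:C/G (Tv); 28:A/G (Ti); 29:G/A (Ti).
Of the 10 differences, 9 transitions and 1 transversion over 32 sites: P = 9/32 = 0.281250, Q = 1/32 = 0.031250.
d = −0.5·ln(0.406250) − 0.25·ln(0.937500) = −0.5·(-0.900787) − 0.25·(-0.064539) = 0.4665.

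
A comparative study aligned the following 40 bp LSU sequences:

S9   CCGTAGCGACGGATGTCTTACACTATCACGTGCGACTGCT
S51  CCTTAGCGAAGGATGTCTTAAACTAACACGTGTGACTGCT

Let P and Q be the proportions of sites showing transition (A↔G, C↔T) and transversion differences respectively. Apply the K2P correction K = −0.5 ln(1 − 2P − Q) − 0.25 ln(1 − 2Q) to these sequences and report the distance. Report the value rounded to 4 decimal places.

The sequences differ at positions 3 (G/T, transversion), 10 (C/A, transversion), 21 (C/A, transversion), 26 (T/A, transversion), 33 (C/T, transition).
Of the 5 differences, 1 transition and 4 transversions over 40 sites: P = 1/40 = 0.025000, Q = 4/40 = 0.100000.
d = −0.5·ln(0.850000) − 0.25·ln(0.800000) = −0.5·(-0.162519) − 0.25·(-0.223144) = 0.1370.

0.1370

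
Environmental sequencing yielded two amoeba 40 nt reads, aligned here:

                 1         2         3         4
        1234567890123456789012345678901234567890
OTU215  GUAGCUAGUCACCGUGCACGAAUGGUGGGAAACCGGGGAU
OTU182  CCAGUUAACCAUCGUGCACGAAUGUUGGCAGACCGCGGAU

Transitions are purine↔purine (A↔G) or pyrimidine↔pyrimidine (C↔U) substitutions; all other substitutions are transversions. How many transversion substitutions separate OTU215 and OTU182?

4

The sequences differ at positions 1 (G/C, transversion), 2 (U/C, transition), 5 (C/U, transition), 8 (G/A, transition), 9 (U/C, transition), 12 (C/U, transition), 25 (G/U, transversion), 29 (G/C, transversion), 31 (A/G, transition), 36 (G/C, transversion).
Of the 10 differences, 6 transitions and 4 transversions, so the answer is 4.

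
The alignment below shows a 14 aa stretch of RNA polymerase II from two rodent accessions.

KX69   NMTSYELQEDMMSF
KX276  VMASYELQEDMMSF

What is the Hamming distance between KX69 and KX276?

2

Differing sites — 1:N/V; 3:T/A.
That gives 2 mismatches out of 14 aligned sites, so the Hamming distance is 2.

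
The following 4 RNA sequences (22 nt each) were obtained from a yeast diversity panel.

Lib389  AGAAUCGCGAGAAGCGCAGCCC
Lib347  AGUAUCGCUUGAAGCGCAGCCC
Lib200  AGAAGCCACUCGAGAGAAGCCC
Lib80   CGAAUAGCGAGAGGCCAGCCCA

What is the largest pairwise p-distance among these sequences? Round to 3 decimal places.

Pairwise Hamming distances:
  Lib389 vs Lib347: 3
  Lib389 vs Lib200: 9
  Lib389 vs Lib80: 8
  Lib347 vs Lib200: 9
  Lib347 vs Lib80: 11
  Lib200 vs Lib80: 15
The largest is 15 mismatches, between Lib200 and Lib80; p = 15/22 = 0.682.

0.682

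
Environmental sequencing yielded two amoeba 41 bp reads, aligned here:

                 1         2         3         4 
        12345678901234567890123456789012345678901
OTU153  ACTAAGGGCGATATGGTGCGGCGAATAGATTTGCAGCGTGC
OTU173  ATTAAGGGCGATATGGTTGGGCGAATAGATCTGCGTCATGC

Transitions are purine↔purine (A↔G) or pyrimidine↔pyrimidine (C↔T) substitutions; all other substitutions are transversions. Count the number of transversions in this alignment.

3

Differing sites — 2:C/T (Ti); 18:G/T (Tv); 19:C/G (Tv); 31:T/C (Ti); 35:A/G (Ti); 36:G/T (Tv); 38:G/A (Ti).
Of the 7 differences, 4 transitions and 3 transversions, so the answer is 3.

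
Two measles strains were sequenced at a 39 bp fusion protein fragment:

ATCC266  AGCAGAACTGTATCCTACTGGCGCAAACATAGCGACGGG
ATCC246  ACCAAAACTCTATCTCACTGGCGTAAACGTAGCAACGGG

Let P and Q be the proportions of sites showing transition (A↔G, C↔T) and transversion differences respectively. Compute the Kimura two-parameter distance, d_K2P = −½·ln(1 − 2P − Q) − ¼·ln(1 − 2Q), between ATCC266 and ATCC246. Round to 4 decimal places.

Differing sites — 2:G/C (Tv); 5:G/A (Ti); 10:G/C (Tv); 15:C/T (Ti); 16:T/C (Ti); 24:C/T (Ti); 29:A/G (Ti); 34:G/A (Ti).
Of the 8 differences, 6 transitions and 2 transversions over 39 sites: P = 6/39 = 0.153846, Q = 2/39 = 0.051282.
d = −0.5·ln(0.641026) − 0.25·ln(0.897436) = −0.5·(-0.444685) − 0.25·(-0.108213) = 0.2494.

0.2494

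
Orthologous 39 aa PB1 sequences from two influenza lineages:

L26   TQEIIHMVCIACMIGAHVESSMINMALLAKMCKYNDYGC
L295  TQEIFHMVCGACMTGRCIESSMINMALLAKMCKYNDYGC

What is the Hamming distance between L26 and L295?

Mismatches occur at site 5 (I/F), site 10 (I/G), site 14 (I/T), site 16 (A/R), site 17 (H/C), site 18 (V/I).
That gives 6 mismatches out of 39 aligned sites, so the Hamming distance is 6.

6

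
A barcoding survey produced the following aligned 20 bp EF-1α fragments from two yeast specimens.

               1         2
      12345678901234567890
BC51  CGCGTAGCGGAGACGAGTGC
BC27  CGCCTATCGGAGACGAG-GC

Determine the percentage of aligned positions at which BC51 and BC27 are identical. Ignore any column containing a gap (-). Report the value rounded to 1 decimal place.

89.5%

Excluding the 1 gap column leaves 19 comparable sites.
Mismatches occur at site 4 (G→C), site 7 (G→T).
17 of the 19 comparable sites match, so the percent identity is 17/19 × 100 = 89.5%.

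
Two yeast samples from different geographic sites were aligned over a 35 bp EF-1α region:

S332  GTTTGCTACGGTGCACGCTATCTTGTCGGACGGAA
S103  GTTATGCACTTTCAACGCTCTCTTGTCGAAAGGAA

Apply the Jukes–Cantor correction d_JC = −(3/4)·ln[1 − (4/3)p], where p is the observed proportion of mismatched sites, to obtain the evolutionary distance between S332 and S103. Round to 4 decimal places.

0.4073

Differing sites — 4:T/A; 5:G/T; 6:C/G; 7:T/C; 10:G/T; 11:G/T; 13:G/C; 14:C/A; 20:A/C; 29:G/A; 31:C/A.
p = 11/35 = 0.314286.
d = −0.75 · ln(1 − (4/3)·0.314286) = −0.75 · ln(0.580952) = −0.75 · (-0.543087) = 0.4073.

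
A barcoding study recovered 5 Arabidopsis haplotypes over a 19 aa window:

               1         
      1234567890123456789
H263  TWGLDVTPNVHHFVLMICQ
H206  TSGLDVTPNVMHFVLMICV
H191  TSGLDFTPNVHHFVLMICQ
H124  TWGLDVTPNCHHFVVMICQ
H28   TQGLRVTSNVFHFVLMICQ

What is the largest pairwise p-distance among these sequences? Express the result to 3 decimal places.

Pairwise Hamming distances:
  H263 vs H206: 3
  H263 vs H191: 2
  H263 vs H124: 2
  H263 vs H28: 4
  H206 vs H191: 3
  H206 vs H124: 5
  H206 vs H28: 5
  H191 vs H124: 4
  H191 vs H28: 5
  H124 vs H28: 6
The largest is 6 mismatches, between H124 and H28; p = 6/19 = 0.316.

0.316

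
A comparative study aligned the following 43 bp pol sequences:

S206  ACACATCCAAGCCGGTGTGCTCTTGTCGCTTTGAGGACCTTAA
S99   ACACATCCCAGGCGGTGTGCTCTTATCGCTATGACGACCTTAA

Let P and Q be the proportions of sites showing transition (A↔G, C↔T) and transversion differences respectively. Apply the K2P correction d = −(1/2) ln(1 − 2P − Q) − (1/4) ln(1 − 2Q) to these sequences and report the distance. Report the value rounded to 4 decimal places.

0.1266

Mismatches occur at site 9 (A→C, transversion), site 12 (C→G, transversion), site 25 (G→A, transition), site 31 (T→A, transversion), site 35 (G→C, transversion).
Of the 5 differences, 1 transition and 4 transversions over 43 sites: P = 1/43 = 0.023256, Q = 4/43 = 0.093023.
d = −0.5·ln(0.860465) − 0.25·ln(0.813954) = −0.5·(-0.150282) − 0.25·(-0.205851) = 0.1266.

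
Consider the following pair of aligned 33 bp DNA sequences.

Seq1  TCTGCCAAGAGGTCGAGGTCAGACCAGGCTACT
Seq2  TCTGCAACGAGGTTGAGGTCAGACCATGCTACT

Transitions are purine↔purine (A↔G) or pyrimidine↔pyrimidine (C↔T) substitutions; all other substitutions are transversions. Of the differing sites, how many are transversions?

Mismatches occur at site 6 (C→A, transversion), site 8 (A→C, transversion), site 14 (C→T, transition), site 27 (G→T, transversion).
Of the 4 differences, 1 transition and 3 transversions, so the answer is 3.

3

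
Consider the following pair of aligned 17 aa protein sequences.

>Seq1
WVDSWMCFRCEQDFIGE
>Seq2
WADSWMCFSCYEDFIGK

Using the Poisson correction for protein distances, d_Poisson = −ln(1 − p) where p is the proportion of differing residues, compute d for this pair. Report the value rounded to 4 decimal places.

Differing sites — 2:V/A; 9:R/S; 11:E/Y; 12:Q/E; 17:E/K.
p = 5/17 = 0.294118.
d = −ln(1 − 0.294118) = −ln(0.705882) = 0.3483.

0.3483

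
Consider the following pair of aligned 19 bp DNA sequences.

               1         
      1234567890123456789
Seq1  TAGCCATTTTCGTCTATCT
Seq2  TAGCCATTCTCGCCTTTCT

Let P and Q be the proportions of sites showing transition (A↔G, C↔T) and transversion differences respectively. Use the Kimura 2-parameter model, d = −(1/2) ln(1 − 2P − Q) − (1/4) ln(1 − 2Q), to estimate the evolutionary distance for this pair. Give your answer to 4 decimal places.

0.1805

Mismatches occur at site 9 (T→C, transition), site 13 (T→C, transition), site 16 (A→T, transversion).
Of the 3 differences, 2 transitions and 1 transversion over 19 sites: P = 2/19 = 0.105263, Q = 1/19 = 0.052632.
d = −0.5·ln(0.736842) − 0.25·ln(0.894736) = −0.5·(-0.305382) − 0.25·(-0.111227) = 0.1805.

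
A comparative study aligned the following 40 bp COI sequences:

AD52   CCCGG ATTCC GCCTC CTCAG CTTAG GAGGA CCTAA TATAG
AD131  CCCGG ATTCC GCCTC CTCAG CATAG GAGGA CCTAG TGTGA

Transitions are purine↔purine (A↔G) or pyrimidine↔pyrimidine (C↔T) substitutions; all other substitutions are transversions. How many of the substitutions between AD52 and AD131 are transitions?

Differing sites — 22:T/A (Tv); 35:A/G (Ti); 37:A/G (Ti); 39:A/G (Ti); 40:G/A (Ti).
Of the 5 differences, 4 transitions and 1 transversion, so the answer is 4.

4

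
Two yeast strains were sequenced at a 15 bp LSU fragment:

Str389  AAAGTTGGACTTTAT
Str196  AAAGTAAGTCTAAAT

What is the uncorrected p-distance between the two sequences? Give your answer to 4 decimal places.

0.3333

Mismatches occur at site 6 (T/A), site 7 (G/A), site 9 (A/T), site 12 (T/A), site 13 (T/A).
There are 5 differences over 15 sites, so p = 5/15 = 0.3333.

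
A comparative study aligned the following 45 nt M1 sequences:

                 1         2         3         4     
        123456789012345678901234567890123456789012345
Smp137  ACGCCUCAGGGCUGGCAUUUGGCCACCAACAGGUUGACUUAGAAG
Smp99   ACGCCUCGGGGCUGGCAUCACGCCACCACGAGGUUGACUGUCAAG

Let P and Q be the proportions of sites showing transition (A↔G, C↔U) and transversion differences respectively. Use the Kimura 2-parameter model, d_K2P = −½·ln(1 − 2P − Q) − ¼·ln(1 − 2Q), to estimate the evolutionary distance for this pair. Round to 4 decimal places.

0.2333

Differing sites — 8:A/G (Ti); 19:U/C (Ti); 20:U/A (Tv); 21:G/C (Tv); 29:A/C (Tv); 30:C/G (Tv); 40:U/G (Tv); 41:A/U (Tv); 42:G/C (Tv).
Of the 9 differences, 2 transitions and 7 transversions over 45 sites: P = 2/45 = 0.044444, Q = 7/45 = 0.155556.
d = −0.5·ln(0.755556) − 0.25·ln(0.688888) = −0.5·(-0.280301) − 0.25·(-0.372677) = 0.2333.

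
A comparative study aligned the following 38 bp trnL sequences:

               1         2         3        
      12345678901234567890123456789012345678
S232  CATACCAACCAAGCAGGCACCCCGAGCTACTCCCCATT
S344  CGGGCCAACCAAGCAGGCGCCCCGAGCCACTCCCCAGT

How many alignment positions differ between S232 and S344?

Differing sites — 2:A/G; 3:T/G; 4:A/G; 19:A/G; 28:T/C; 37:T/G.
That gives 6 mismatches out of 38 aligned sites, so the Hamming distance is 6.

6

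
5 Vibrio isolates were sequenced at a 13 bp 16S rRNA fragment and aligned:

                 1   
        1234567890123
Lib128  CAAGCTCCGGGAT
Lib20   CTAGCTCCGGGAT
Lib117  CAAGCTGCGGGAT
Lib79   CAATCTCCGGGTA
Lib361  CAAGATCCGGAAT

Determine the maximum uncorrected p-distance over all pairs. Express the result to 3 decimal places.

Pairwise Hamming distances:
  Lib128 vs Lib20: 1
  Lib128 vs Lib117: 1
  Lib128 vs Lib79: 3
  Lib128 vs Lib361: 2
  Lib20 vs Lib117: 2
  Lib20 vs Lib79: 4
  Lib20 vs Lib361: 3
  Lib117 vs Lib79: 4
  Lib117 vs Lib361: 3
  Lib79 vs Lib361: 5
The largest is 5 mismatches, between Lib79 and Lib361; p = 5/13 = 0.385.

0.385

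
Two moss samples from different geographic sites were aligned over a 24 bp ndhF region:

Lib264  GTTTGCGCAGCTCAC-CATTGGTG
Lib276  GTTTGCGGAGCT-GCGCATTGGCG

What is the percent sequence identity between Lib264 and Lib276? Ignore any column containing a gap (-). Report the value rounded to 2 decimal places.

Excluding the 2 gap columns leaves 22 comparable sites.
Differing sites — 8:C/G; 14:A/G; 23:T/C.
19 of the 22 comparable sites match, so the percent identity is 19/22 × 100 = 86.36%.

86.36%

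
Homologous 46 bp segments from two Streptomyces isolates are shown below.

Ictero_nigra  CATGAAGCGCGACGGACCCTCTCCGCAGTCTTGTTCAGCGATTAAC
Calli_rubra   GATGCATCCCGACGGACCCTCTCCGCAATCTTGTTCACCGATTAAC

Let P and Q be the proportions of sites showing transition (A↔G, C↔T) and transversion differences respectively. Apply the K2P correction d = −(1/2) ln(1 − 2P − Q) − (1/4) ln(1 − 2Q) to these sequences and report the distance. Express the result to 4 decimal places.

The sequences differ at positions 1 (C/G, transversion), 5 (A/C, transversion), 7 (G/T, transversion), 9 (G/C, transversion), 28 (G/A, transition), 38 (G/C, transversion).
Of the 6 differences, 1 transition and 5 transversions over 46 sites: P = 1/46 = 0.021739, Q = 5/46 = 0.108696.
d = −0.5·ln(0.847826) − 0.25·ln(0.782608) = −0.5·(-0.165080) − 0.25·(-0.245123) = 0.1438.

0.1438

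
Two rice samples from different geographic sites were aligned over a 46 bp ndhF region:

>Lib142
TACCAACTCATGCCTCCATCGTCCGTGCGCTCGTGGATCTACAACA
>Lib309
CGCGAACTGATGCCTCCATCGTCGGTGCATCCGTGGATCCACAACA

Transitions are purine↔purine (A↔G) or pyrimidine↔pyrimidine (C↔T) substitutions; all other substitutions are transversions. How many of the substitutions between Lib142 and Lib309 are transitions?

6

The sequences differ at positions 1 (T/C, transition), 2 (A/G, transition), 4 (C/G, transversion), 9 (C/G, transversion), 24 (C/G, transversion), 29 (G/A, transition), 30 (C/T, transition), 31 (T/C, transition), 40 (T/C, transition).
Of the 9 differences, 6 transitions and 3 transversions, so the answer is 6.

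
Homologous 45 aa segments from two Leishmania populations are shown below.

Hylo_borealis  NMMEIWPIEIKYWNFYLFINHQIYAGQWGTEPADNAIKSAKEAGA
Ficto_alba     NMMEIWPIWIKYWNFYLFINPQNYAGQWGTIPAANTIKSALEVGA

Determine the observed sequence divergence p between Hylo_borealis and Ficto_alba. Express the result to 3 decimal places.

0.178

Mismatches occur at site 9 (E→W), site 21 (H→P), site 23 (I→N), site 31 (E→I), site 34 (D→A), site 36 (A→T), site 41 (K→L), site 43 (A→V).
There are 8 differences over 45 sites, so p = 8/45 = 0.178.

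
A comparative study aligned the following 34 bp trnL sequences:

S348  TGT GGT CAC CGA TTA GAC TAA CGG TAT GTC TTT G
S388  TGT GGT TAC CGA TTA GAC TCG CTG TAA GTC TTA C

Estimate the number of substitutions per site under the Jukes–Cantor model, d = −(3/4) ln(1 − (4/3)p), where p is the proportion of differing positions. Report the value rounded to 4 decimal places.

0.2407

Mismatches occur at site 7 (C→T), site 20 (A→C), site 21 (A→G), site 23 (G→T), site 27 (T→A), site 33 (T→A), site 34 (G→C).
p = 7/34 = 0.205882.
d = −0.75 · ln(1 − (4/3)·0.205882) = −0.75 · ln(0.725491) = −0.75 · (-0.320907) = 0.2407.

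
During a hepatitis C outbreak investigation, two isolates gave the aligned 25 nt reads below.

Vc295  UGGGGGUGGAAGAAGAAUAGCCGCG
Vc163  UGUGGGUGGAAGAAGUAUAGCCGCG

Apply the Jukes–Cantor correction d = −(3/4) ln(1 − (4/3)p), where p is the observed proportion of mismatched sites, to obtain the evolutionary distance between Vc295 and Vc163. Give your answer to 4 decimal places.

0.0846

Differing sites — 3:G/U; 16:A/U.
p = 2/25 = 0.080000.
d = −0.75 · ln(1 − (4/3)·0.080000) = −0.75 · ln(0.893333) = −0.75 · (-0.112796) = 0.0846.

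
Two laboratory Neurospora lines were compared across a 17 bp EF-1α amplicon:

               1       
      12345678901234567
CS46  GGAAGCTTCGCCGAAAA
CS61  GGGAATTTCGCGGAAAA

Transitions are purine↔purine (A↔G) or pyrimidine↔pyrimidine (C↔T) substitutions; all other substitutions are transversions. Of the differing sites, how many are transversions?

The sequences differ at positions 3 (A/G, transition), 5 (G/A, transition), 6 (C/T, transition), 12 (C/G, transversion).
Of the 4 differences, 3 transitions and 1 transversion, so the answer is 1.

1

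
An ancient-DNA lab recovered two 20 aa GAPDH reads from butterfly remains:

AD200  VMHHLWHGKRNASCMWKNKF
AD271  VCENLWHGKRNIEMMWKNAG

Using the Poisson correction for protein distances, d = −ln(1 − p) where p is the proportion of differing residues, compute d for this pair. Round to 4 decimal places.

Mismatches occur at site 2 (M→C), site 3 (H→E), site 4 (H→N), site 12 (A→I), site 13 (S→E), site 14 (C→M), site 19 (K→A), site 20 (F→G).
p = 8/20 = 0.400000.
d = −ln(1 − 0.400000) = −ln(0.600000) = 0.5108.

0.5108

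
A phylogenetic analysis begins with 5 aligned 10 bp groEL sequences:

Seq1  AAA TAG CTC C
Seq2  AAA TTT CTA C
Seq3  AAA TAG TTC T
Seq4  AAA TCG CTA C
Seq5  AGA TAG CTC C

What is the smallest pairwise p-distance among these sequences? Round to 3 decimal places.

0.100

Pairwise Hamming distances:
  Seq1 vs Seq2: 3
  Seq1 vs Seq3: 2
  Seq1 vs Seq4: 2
  Seq1 vs Seq5: 1
  Seq2 vs Seq3: 5
  Seq2 vs Seq4: 2
  Seq2 vs Seq5: 4
  Seq3 vs Seq4: 4
  Seq3 vs Seq5: 3
  Seq4 vs Seq5: 3
The smallest is 1 mismatch, between Seq1 and Seq5; p = 1/10 = 0.100.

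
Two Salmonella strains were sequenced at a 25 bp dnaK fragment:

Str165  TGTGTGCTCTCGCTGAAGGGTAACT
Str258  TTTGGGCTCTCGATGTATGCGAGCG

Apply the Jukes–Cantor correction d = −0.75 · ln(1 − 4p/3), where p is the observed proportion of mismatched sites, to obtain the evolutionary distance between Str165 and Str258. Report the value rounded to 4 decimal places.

0.4904

Mismatches occur at site 2 (G↔T), site 5 (T↔G), site 13 (C↔A), site 16 (A↔T), site 18 (G↔T), site 20 (G↔C), site 21 (T↔G), site 23 (A↔G), site 25 (T↔G).
p = 9/25 = 0.360000.
d = −0.75 · ln(1 − (4/3)·0.360000) = −0.75 · ln(0.520000) = −0.75 · (-0.653926) = 0.4904.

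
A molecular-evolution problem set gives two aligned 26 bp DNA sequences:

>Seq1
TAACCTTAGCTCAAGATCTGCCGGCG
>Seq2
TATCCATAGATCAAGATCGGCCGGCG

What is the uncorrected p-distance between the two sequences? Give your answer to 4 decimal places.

0.1538

Differing sites — 3:A/T; 6:T/A; 10:C/A; 19:T/G.
There are 4 differences over 26 sites, so p = 4/26 = 0.1538.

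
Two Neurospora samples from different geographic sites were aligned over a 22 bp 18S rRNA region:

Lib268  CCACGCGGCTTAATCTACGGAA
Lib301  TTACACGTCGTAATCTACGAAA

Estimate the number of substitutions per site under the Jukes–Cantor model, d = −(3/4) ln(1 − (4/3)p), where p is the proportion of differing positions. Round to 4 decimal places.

0.3390

Mismatches occur at site 1 (C→T), site 2 (C→T), site 5 (G→A), site 8 (G→T), site 10 (T→G), site 20 (G→A).
p = 6/22 = 0.272727.
d = −0.75 · ln(1 − (4/3)·0.272727) = −0.75 · ln(0.636364) = −0.75 · (-0.451985) = 0.3390.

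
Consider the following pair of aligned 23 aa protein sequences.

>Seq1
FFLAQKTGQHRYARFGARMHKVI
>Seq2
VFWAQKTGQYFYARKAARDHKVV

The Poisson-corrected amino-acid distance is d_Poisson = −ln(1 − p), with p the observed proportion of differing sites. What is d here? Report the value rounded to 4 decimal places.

0.4274

Differing sites — 1:F/V; 3:L/W; 10:H/Y; 11:R/F; 15:F/K; 16:G/A; 19:M/D; 23:I/V.
p = 8/23 = 0.347826.
d = −ln(1 − 0.347826) = −ln(0.652174) = 0.4274.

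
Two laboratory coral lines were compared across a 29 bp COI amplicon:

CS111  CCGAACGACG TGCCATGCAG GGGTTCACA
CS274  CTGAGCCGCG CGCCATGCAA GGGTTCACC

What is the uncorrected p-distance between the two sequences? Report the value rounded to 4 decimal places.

0.2414

Mismatches occur at site 2 (C/T), site 5 (A/G), site 7 (G/C), site 8 (A/G), site 11 (T/C), site 20 (G/A), site 29 (A/C).
There are 7 differences over 29 sites, so p = 7/29 = 0.2414.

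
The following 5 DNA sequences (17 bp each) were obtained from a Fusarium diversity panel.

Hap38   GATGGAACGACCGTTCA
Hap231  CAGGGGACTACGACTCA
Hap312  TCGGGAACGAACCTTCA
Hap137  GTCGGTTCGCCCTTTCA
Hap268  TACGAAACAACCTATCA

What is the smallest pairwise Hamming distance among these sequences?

5

Pairwise Hamming distances:
  Hap38 vs Hap231: 7
  Hap38 vs Hap312: 5
  Hap38 vs Hap137: 6
  Hap38 vs Hap268: 6
  Hap231 vs Hap312: 8
  Hap231 vs Hap137: 10
  Hap231 vs Hap268: 8
  Hap312 vs Hap137: 8
  Hap312 vs Hap268: 7
  Hap137 vs Hap268: 8
The smallest is 5, between Hap38 and Hap312.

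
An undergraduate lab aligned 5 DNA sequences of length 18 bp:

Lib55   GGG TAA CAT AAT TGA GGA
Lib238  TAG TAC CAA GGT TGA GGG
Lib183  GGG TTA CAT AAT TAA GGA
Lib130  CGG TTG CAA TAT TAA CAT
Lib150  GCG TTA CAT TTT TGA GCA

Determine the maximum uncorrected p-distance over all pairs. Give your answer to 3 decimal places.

0.556

Pairwise Hamming distances:
  Lib55 vs Lib238: 7
  Lib55 vs Lib183: 2
  Lib55 vs Lib130: 9
  Lib55 vs Lib150: 5
  Lib238 vs Lib183: 9
  Lib238 vs Lib130: 10
  Lib238 vs Lib150: 9
  Lib183 vs Lib130: 7
  Lib183 vs Lib150: 5
  Lib130 vs Lib150: 9
The largest is 10 mismatches, between Lib238 and Lib130; p = 10/18 = 0.556.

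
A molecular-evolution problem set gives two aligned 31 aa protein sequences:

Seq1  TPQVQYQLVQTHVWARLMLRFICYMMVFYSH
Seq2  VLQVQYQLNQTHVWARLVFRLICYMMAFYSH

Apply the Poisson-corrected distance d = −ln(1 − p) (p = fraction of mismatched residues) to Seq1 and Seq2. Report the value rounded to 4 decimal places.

0.2559

Differing sites — 1:T/V; 2:P/L; 9:V/N; 18:M/V; 19:L/F; 21:F/L; 27:V/A.
p = 7/31 = 0.225806.
d = −ln(1 − 0.225806) = −ln(0.774194) = 0.2559.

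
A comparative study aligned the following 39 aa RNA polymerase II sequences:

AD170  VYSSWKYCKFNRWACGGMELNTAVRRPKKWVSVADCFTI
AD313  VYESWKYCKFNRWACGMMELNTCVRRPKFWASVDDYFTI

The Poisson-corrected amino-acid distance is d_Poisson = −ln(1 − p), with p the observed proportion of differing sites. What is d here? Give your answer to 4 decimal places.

0.1978

Mismatches occur at site 3 (S/E), site 17 (G/M), site 23 (A/C), site 29 (K/F), site 31 (V/A), site 34 (A/D), site 36 (C/Y).
p = 7/39 = 0.179487.
d = −ln(1 − 0.179487) = −ln(0.820513) = 0.1978.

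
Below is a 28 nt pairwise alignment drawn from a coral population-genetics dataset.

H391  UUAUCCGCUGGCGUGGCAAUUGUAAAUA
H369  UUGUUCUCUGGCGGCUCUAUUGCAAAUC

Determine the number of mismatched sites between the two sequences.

The sequences differ at positions 3 (A/G), 5 (C/U), 7 (G/U), 14 (U/G), 15 (G/C), 16 (G/U), 18 (A/U), 23 (U/C), 28 (A/C).
That gives 9 mismatches out of 28 aligned sites, so the Hamming distance is 9.

9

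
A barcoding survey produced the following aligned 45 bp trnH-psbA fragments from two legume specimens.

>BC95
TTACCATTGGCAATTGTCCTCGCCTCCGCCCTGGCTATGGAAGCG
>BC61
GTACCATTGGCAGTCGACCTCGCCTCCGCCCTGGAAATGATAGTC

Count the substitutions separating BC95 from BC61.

Differing sites — 1:T/G; 13:A/G; 15:T/C; 17:T/A; 35:C/A; 36:T/A; 40:G/A; 41:A/T; 44:C/T; 45:G/C.
That gives 10 mismatches out of 45 aligned sites, so the Hamming distance is 10.

10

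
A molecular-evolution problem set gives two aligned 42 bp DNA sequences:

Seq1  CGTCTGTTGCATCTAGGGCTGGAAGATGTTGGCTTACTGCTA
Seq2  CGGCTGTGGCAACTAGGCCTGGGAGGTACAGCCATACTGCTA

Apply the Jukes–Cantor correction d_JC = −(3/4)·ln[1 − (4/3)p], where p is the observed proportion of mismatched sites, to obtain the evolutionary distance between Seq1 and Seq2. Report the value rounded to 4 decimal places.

Differing sites — 3:T/G; 8:T/G; 12:T/A; 18:G/C; 23:A/G; 26:A/G; 28:G/A; 29:T/C; 30:T/A; 32:G/C; 34:T/A.
p = 11/42 = 0.261905.
d = −0.75 · ln(1 − (4/3)·0.261905) = −0.75 · ln(0.650793) = −0.75 · (-0.429564) = 0.3222.

0.3222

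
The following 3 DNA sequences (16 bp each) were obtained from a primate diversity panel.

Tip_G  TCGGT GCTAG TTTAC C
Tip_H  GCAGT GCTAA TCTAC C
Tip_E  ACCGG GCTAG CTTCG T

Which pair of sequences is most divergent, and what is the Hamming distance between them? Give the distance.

9

Pairwise Hamming distances:
  Tip_G vs Tip_H: 4
  Tip_G vs Tip_E: 7
  Tip_H vs Tip_E: 9
The largest is 9, between Tip_H and Tip_E.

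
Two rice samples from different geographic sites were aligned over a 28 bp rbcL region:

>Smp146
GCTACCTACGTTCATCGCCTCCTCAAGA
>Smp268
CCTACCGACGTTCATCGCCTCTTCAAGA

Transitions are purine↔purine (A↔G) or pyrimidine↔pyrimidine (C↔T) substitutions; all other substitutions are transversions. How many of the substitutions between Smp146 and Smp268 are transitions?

Differing sites — 1:G/C (Tv); 7:T/G (Tv); 22:C/T (Ti).
Of the 3 differences, 1 transition and 2 transversions, so the answer is 1.

1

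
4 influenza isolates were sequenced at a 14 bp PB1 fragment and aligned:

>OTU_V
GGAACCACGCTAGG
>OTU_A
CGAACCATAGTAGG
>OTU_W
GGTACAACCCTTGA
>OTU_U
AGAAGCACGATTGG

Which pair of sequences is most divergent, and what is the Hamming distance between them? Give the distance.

8

Pairwise Hamming distances:
  OTU_V vs OTU_A: 4
  OTU_V vs OTU_W: 5
  OTU_V vs OTU_U: 4
  OTU_A vs OTU_W: 8
  OTU_A vs OTU_U: 6
  OTU_W vs OTU_U: 7
The largest is 8, between OTU_A and OTU_W.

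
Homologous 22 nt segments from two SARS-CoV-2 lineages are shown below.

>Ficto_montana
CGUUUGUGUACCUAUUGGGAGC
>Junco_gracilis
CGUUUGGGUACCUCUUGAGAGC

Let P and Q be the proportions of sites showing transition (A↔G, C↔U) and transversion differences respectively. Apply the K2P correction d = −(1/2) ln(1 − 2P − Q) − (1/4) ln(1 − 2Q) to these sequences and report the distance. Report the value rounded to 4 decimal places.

Differing sites — 7:U/G (Tv); 14:A/C (Tv); 18:G/A (Ti).
Of the 3 differences, 1 transition and 2 transversions over 22 sites: P = 1/22 = 0.045455, Q = 2/22 = 0.090909.
d = −0.5·ln(0.818181) − 0.25·ln(0.818182) = −0.5·(-0.200672) − 0.25·(-0.200670) = 0.1505.

0.1505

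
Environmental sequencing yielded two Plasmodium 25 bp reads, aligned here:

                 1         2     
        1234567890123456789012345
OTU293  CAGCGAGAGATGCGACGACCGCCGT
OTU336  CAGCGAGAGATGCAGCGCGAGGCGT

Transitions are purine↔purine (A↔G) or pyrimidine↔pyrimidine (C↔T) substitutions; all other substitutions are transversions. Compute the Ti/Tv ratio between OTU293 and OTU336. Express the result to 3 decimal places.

0.500

The sequences differ at positions 14 (G/A, transition), 15 (A/G, transition), 18 (A/C, transversion), 19 (C/G, transversion), 20 (C/A, transversion), 22 (C/G, transversion).
Of the 6 differences, 2 transitions and 4 transversions, so Ti/Tv = 2/4 = 0.500.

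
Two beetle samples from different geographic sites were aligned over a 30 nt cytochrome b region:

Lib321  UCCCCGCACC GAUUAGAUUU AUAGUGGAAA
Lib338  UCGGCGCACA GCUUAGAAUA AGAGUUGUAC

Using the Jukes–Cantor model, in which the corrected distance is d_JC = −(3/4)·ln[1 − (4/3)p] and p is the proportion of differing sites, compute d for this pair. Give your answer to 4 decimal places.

0.4408

Mismatches occur at site 3 (C/G), site 4 (C/G), site 10 (C/A), site 12 (A/C), site 18 (U/A), site 20 (U/A), site 22 (U/G), site 26 (G/U), site 28 (A/U), site 30 (A/C).
p = 10/30 = 0.333333.
d = −0.75 · ln(1 − (4/3)·0.333333) = −0.75 · ln(0.555556) = −0.75 · (-0.587786) = 0.4408.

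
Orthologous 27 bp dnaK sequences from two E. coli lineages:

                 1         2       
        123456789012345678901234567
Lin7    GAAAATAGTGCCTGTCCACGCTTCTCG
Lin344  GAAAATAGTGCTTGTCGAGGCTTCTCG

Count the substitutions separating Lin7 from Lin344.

3

Mismatches occur at site 12 (C/T), site 17 (C/G), site 19 (C/G).
That gives 3 mismatches out of 27 aligned sites, so the Hamming distance is 3.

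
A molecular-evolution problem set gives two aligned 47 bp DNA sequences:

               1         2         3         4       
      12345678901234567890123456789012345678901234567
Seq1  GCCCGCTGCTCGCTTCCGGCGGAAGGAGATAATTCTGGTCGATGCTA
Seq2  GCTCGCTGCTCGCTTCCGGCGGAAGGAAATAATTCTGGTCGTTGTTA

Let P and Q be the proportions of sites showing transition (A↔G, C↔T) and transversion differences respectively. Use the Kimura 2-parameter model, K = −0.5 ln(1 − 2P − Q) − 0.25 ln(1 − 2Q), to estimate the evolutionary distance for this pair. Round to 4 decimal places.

The sequences differ at positions 3 (C/T, transition), 28 (G/A, transition), 42 (A/T, transversion), 45 (C/T, transition).
Of the 4 differences, 3 transitions and 1 transversion over 47 sites: P = 3/47 = 0.063830, Q = 1/47 = 0.021277.
d = −0.5·ln(0.851063) − 0.25·ln(0.957446) = −0.5·(-0.161269) − 0.25·(-0.043486) = 0.0915.

0.0915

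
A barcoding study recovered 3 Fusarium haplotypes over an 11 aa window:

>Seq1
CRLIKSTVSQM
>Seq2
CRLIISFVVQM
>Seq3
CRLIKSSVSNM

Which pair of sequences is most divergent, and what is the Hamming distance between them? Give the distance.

4

Pairwise Hamming distances:
  Seq1 vs Seq2: 3
  Seq1 vs Seq3: 2
  Seq2 vs Seq3: 4
The largest is 4, between Seq2 and Seq3.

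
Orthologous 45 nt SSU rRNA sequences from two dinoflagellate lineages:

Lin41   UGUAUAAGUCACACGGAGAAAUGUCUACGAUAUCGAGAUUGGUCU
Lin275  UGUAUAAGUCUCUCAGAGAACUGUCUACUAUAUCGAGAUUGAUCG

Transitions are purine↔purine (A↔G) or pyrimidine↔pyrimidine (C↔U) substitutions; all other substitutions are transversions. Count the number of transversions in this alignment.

5

Mismatches occur at site 11 (A/U, transversion), site 13 (A/U, transversion), site 15 (G/A, transition), site 21 (A/C, transversion), site 29 (G/U, transversion), site 42 (G/A, transition), site 45 (U/G, transversion).
Of the 7 differences, 2 transitions and 5 transversions, so the answer is 5.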